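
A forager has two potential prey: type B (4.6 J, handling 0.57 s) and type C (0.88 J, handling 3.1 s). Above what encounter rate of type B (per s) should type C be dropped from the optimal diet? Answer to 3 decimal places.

0.064 per s

At the threshold, the rate on type B alone equals the profitability of type C: λ·4.6/(1 + λ·0.57) = 0.88/3.1 = 0.2839.
Rearranging, λ(4.6 − 0.2839×0.57) = 0.2839, so λ = 0.2839/4.438 = 0.06396 per s.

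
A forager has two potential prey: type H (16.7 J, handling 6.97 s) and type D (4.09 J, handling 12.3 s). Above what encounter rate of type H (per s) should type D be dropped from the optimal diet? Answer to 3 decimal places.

0.023 per s

The zero-one rule: include type D iff E₂/h₂ > λE₁/(1+λh₁). Equality gives the switch point.
λE₁h₂ = E₂ + λE₂h₁ ⇒ λ = E₂/(E₁h₂ − E₂h₁) = 4.09/(205.4 − 28.51) = 0.02312 per s.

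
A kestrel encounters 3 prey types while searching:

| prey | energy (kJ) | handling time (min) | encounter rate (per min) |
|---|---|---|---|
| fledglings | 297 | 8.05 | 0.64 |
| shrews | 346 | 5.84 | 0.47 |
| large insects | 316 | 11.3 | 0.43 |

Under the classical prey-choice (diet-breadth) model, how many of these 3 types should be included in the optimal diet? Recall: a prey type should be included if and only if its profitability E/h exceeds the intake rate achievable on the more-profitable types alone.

Profitabilities (E/h, kJ/min): shrews 59.2, fledglings 36.9, large insects 28. Add prey in this order while the next type's profitability exceeds the intake rate on those already taken.
Rate on top 1: 43.43. fledglings: 36.9 < 43.43 → exclude; stop.
Optimal diet: shrews — 1 of 3 types.

1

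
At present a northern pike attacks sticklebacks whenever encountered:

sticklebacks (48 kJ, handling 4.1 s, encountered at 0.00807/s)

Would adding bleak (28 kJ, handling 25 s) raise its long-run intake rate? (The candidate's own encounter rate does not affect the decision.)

Yes

On sticklebacks alone, R = ΣλE/(1+Σλh) = 0.3874/1.033 = 0.375 kJ/s.
Profitability of bleak: 28/25 = 1.12 kJ/s.
Since 1.12 > R, including bleak increases the long-run rate.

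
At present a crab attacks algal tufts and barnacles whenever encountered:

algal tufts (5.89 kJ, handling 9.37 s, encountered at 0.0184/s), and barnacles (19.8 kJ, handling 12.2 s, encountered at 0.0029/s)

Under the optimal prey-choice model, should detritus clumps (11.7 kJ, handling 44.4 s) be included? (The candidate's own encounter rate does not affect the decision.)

Yes

On algal tufts and barnacles alone, R = ΣλE/(1+Σλh) = 0.1658/1.208 = 0.1373 kJ/s.
detritus clumps: E/h = 11.7/44.4 = 0.2635 kJ/s.
Since 0.2635 > R, including detritus clumps increases the long-run rate.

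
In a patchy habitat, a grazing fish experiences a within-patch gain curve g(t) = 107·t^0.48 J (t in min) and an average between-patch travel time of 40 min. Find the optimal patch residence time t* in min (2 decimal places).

36.92 min

Maximise g(t)/(T+t): set derivative to zero → g'(t)(T+t) = g(t).
g'(t) = 0.48·107·t^-0.52. Setting 0.48·107·t^-0.52 = 107·t^0.48/(40+t) gives 0.48(40+t) = t, so 0.52·t = 0.48×40.
t* = 0.48×40/0.52 = 36.92 min.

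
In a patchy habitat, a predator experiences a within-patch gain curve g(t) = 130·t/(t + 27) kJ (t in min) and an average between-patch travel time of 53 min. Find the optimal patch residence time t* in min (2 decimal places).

37.83 min

Optimal t* satisfies g'(t*) = g(t*)/(T + t*).
g'(t) = 130·27/(t + 27)². Setting 130·27/(t+27)² = 130t/[(t+27)(53+t)] gives 27(53+t) = t(t+27), so t² = 27×53 = 1431.
t* = √1431 = 37.83 min.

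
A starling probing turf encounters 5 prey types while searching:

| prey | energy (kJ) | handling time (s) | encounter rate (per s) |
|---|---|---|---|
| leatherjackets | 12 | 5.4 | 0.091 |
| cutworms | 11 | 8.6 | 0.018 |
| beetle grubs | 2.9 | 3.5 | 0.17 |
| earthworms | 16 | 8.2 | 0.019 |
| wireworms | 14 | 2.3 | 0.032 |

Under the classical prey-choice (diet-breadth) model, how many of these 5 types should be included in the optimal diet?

4

Rank by E/h (kJ/s): wireworms 6.09, leatherjackets 2.22, earthworms 1.95, cutworms 1.28, beetle grubs 0.829. Include each in turn until the next type's E/h falls below the running intake rate.
Rate on top 1: 0.4173. leatherjackets: 2.22 > 0.4173 → include.
Rate on top 2: 0.984. earthworms: 1.95 > 0.984 → include.
Rate on top 3: 1.072. cutworms: 1.28 > 1.072 → include.
Rate on top 4: 1.089. beetle grubs: 0.829 < 1.089 → exclude; stop.
Optimal diet: wireworms, leatherjackets, earthworms, cutworms — 4 of 5 types.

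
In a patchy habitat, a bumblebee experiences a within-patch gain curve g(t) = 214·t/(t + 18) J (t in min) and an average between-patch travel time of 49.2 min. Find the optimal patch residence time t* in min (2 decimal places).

Maximise g(t)/(T+t): set derivative to zero → g'(t)(T+t) = g(t).
g'(t) = 214·18/(t + 18)². Setting 214·18/(t+18)² = 214t/[(t+18)(49.2+t)] gives 18(49.2+t) = t(t+18), so t² = 18×49.2 = 885.6.
t* = √885.6 = 29.76 min.

29.76 min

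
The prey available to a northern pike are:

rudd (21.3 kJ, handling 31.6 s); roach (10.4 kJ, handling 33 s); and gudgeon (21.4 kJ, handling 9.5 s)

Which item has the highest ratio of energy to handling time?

In descending order of E/h:
gudgeon: 21.4/9.5 = 2.25 kJ/s
rudd: 21.3/31.6 = 0.674 kJ/s
roach: 10.4/33 = 0.315 kJ/s

gudgeon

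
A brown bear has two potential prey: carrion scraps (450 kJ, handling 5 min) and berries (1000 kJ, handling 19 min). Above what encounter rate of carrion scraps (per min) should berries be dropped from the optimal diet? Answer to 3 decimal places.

Drop berries once their profitability E₂/h₂ falls below the rate achievable on carrion scraps alone: E₂/h₂ = λE₁/(1 + λh₁).
Solve for λ: λE₁h₂ = E₂(1 + λh₁) → λ(E₁h₂ − E₂h₁) = E₂ → λ = E₂/(E₁h₂ − E₂h₁).
λ = 1000/(450×19 − 1000×5) = 1000/3550 = 0.2817 per min.

0.282 per min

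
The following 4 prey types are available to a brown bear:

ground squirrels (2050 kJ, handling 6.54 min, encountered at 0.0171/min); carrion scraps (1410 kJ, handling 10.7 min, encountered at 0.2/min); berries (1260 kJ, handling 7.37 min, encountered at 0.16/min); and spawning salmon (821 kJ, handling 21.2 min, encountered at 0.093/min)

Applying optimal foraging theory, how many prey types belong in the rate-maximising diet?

3

E/h in descending order: ground squirrels 313, berries 171, carrion scraps 132, spawning salmon 38.7 kJ/min. The optimal diet is the largest prefix of this list for which every included type satisfies E_i/h_i > R on the types above it.
Rate on top 1: 31.53. berries: 171 > 31.53 → include.
Rate on top 2: 103.3. carrion scraps: 132 > 103.3 → include.
Rate on top 3: 117.1. spawning salmon: 38.7 < 117.1 → exclude; stop.
Optimal diet: ground squirrels, berries, carrion scraps — 3 of 4 types.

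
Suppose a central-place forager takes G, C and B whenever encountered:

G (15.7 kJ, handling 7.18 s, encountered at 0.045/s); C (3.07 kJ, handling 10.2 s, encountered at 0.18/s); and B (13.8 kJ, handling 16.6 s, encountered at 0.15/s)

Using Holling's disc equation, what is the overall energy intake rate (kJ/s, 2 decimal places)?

0.59 kJ/s

R = Σλ_iE_i / (1 + Σλ_ih_i)
Numerator: 0.045×15.7 + 0.18×3.07 + 0.15×13.8 = 3.329
Denominator: 1 + 0.045×7.18 + 0.18×10.2 + 0.15×16.6 = 5.649
R = 3.329/5.649 = 0.5893 kJ/s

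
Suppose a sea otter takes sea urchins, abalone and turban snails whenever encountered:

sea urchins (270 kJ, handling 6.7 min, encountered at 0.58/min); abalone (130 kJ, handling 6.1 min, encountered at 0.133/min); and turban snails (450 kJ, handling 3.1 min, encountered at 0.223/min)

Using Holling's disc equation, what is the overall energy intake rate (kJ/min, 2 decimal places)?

42.93 kJ/min

Energy encountered per unit search time: 0.58×270 + 0.133×130 + 0.223×450 = 274.2 kJ/min.
Handling time per unit search time: 0.58×6.7 + 0.133×6.1 + 0.223×3.1 = 5.389.
Rate = 274.2/(1 + 5.389) = 42.93 kJ/min.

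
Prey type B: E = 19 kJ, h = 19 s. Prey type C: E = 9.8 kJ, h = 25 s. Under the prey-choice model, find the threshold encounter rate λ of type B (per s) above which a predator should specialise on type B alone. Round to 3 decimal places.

0.034 per s

Drop type C once their profitability E₂/h₂ falls below the rate achievable on type B alone: E₂/h₂ = λE₁/(1 + λh₁).
Solve for λ: λE₁h₂ = E₂(1 + λh₁) → λ(E₁h₂ − E₂h₁) = E₂ → λ = E₂/(E₁h₂ − E₂h₁).
λ = 9.8/(19×25 − 9.8×19) = 9.8/288.8 = 0.03393 per s.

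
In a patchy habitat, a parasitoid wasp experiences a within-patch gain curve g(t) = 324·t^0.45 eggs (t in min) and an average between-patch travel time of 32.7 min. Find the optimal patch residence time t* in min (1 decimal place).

26.8 min

Maximise g(t)/(T+t): set derivative to zero → g'(t)(T+t) = g(t).
g'(t) = 0.45·324·t^-0.55. Setting 0.45·324·t^-0.55 = 324·t^0.45/(32.7+t) gives 0.45(32.7+t) = t, so 0.55·t = 0.45×32.7.
t* = 0.45×32.7/0.55 = 26.75 min.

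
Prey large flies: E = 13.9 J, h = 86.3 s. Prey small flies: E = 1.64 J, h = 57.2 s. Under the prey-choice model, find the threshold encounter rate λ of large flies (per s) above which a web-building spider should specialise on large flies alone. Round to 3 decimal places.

0.003 per s

Drop small flies once their profitability E₂/h₂ falls below the rate achievable on large flies alone: E₂/h₂ = λE₁/(1 + λh₁).
Solve for λ: λE₁h₂ = E₂(1 + λh₁) → λ(E₁h₂ − E₂h₁) = E₂ → λ = E₂/(E₁h₂ − E₂h₁).
λ = 1.64/(13.9×57.2 − 1.64×86.3) = 1.64/653.5 = 0.002509 per s.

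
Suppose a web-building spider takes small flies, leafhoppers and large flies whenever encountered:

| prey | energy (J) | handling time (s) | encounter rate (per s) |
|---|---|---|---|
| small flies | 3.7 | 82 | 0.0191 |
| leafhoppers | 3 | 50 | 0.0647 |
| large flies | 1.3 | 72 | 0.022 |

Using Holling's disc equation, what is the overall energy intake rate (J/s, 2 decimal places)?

0.04 J/s

R = (0.0191×3.7 + 0.0647×3 + 0.022×1.3) / (1 + 0.0191×82 + 0.0647×50 + 0.022×72) = 0.2934/7.385 = 0.03972 J/s.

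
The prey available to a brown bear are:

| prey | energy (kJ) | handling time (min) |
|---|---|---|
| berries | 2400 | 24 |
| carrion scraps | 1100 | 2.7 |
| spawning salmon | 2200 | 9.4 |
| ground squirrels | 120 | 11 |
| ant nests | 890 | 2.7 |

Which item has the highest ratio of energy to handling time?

carrion scraps

Profitability E/h (kJ/min): berries = 2400/24 = 100, carrion scraps = 1100/2.7 = 407, spawning salmon = 2200/9.4 = 234, ground squirrels = 120/11 = 10.9, ant nests = 890/2.7 = 330.
Ranked: carrion scraps > ant nests > spawning salmon > berries > ground squirrels.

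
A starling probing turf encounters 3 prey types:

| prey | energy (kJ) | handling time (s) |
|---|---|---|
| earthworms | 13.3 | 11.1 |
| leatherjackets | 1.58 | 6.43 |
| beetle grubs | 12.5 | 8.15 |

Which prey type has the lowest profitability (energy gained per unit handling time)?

leatherjackets

In descending order of E/h:
beetle grubs: 12.5/8.15 = 1.53 kJ/s
earthworms: 13.3/11.1 = 1.2 kJ/s
leatherjackets: 1.58/6.43 = 0.246 kJ/s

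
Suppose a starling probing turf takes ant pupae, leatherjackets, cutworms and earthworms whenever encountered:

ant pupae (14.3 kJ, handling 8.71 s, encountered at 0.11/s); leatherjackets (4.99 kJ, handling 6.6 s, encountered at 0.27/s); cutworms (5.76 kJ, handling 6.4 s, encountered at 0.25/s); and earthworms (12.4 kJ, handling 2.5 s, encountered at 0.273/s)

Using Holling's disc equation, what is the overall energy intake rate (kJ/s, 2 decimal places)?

1.29 kJ/s

R = (0.11×14.3 + 0.27×4.99 + 0.25×5.76 + 0.273×12.4) / (1 + 0.11×8.71 + 0.27×6.6 + 0.25×6.4 + 0.273×2.5) = 7.746/6.023 = 1.286 kJ/s.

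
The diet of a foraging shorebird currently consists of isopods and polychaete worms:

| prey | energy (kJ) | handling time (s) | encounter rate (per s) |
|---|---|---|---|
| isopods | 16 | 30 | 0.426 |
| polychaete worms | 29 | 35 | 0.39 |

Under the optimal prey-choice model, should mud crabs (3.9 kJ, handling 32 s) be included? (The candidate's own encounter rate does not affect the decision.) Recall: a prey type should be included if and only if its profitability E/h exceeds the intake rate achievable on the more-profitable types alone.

No

On isopods and polychaete worms alone, R = ΣλE/(1+Σλh) = 18.13/27.43 = 0.6608 kJ/s.
mud crabs: E/h = 3.9/32 = 0.1219 kJ/s.
0.1219 < 0.6608, so adding mud crabs would lower the average — exclude it.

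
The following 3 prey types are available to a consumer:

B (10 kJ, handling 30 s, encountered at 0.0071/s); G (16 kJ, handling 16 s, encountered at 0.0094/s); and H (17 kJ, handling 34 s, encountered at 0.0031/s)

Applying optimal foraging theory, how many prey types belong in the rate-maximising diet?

E/h in descending order: G 1, H 0.5, B 0.333 kJ/s. The optimal diet is the largest prefix of this list for which every included type satisfies E_i/h_i > R on the types above it.
Rate on top 1: 0.1307. H: 0.5 > 0.1307 → include.
Rate on top 2: 0.1617. B: 0.333 > 0.1617 → include.
Optimal diet: G, H, B — 3 of 3 types.

3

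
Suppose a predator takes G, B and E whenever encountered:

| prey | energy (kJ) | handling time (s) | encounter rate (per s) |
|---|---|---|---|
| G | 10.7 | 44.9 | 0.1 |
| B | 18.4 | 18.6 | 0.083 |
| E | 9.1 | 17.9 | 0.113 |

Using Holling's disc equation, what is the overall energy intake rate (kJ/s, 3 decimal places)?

R = Σλ_iE_i / (1 + Σλ_ih_i)
Numerator: 0.1×10.7 + 0.083×18.4 + 0.113×9.1 = 3.625
Denominator: 1 + 0.1×44.9 + 0.083×18.6 + 0.113×17.9 = 9.056
R = 3.625/9.056 = 0.4003 kJ/s

0.400 kJ/s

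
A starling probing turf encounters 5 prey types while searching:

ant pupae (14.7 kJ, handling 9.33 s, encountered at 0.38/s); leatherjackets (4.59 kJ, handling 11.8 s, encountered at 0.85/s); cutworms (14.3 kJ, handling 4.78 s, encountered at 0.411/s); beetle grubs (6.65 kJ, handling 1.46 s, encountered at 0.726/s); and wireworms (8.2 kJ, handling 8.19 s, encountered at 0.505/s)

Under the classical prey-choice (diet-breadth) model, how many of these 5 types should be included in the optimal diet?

2

E/h in descending order: beetle grubs 4.55, cutworms 2.99, ant pupae 1.58, wireworms 1, leatherjackets 0.389 kJ/s. The optimal diet is the largest prefix of this list for which every included type satisfies E_i/h_i > R on the types above it.
Rate on top 1: 2.344. cutworms: 2.99 > 2.344 → include.
Rate on top 2: 2.66. ant pupae: 1.58 < 2.66 → exclude; stop.
Optimal diet: beetle grubs, cutworms — 2 of 5 types.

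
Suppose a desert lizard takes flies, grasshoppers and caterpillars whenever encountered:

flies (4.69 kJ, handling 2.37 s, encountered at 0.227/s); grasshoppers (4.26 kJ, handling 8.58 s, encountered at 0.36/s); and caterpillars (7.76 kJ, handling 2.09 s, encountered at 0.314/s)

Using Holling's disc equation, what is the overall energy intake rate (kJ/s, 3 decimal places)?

R = Σλ_iE_i / (1 + Σλ_ih_i)
Numerator: 0.227×4.69 + 0.36×4.26 + 0.314×7.76 = 5.035
Denominator: 1 + 0.227×2.37 + 0.36×8.58 + 0.314×2.09 = 5.283
R = 5.035/5.283 = 0.953 kJ/s

0.953 kJ/s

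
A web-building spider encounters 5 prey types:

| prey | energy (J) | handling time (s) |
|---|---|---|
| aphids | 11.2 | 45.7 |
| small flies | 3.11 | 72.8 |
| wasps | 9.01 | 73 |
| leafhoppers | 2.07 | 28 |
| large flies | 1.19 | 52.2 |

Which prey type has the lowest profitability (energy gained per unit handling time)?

In descending order of E/h:
aphids: 11.2/45.7 = 0.245 J/s
wasps: 9.01/73 = 0.123 J/s
leafhoppers: 2.07/28 = 0.0739 J/s
small flies: 3.11/72.8 = 0.0427 J/s
large flies: 1.19/52.2 = 0.0228 J/s

large flies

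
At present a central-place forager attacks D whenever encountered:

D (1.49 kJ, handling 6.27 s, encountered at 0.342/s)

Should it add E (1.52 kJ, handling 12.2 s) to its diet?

Intake rate on the current diet: R = (0.342×1.49) / (1 + 0.342×6.27) = 0.5096/3.144 = 0.1621 kJ/s.
E: E/h = 1.52/12.2 = 0.1246 kJ/s.
0.1246 < 0.1621, so adding E would lower the average — exclude it.

No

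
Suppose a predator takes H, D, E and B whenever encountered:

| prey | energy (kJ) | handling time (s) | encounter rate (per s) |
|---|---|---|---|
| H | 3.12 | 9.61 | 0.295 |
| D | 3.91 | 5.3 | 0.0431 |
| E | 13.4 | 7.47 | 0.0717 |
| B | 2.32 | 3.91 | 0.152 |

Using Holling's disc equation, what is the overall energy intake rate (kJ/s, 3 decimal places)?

R = (0.295×3.12 + 0.0431×3.91 + 0.0717×13.4 + 0.152×2.32) / (1 + 0.295×9.61 + 0.0431×5.3 + 0.0717×7.47 + 0.152×3.91) = 2.402/5.193 = 0.4626 kJ/s.

0.463 kJ/s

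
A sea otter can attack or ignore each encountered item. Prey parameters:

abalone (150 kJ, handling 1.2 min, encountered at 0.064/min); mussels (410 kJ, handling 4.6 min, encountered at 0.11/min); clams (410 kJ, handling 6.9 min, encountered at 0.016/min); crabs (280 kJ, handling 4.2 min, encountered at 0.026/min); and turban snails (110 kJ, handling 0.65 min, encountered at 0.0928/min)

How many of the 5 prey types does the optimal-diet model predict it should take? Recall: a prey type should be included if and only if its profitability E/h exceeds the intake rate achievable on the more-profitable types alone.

E/h in descending order: turban snails 169, abalone 125, mussels 89.1, crabs 66.7, clams 59.4 kJ/min. The optimal diet is the largest prefix of this list for which every included type satisfies E_i/h_i > R on the types above it.
Rate on top 1: 9.627. abalone: 125 > 9.627 → include.
Rate on top 2: 17.42. mussels: 89.1 > 17.42 → include.
Rate on top 3: 39.5. crabs: 66.7 > 39.5 → include.
Rate on top 4: 41.2. clams: 59.4 > 41.2 → include.
Optimal diet: turban snails, abalone, mussels, crabs, clams — 5 of 5 types.

5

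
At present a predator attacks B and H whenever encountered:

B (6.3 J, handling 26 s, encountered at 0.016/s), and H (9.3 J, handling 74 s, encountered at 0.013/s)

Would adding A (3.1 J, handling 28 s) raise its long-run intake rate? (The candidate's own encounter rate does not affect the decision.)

Intake rate on the current diet: R = (0.016×6.3 + 0.013×9.3) / (1 + 0.016×26 + 0.013×74) = 0.2217/2.378 = 0.09323 J/s.
Profitability of A: 3.1/28 = 0.1107 J/s.
Since 0.1107 > R, including A increases the long-run rate.

Yes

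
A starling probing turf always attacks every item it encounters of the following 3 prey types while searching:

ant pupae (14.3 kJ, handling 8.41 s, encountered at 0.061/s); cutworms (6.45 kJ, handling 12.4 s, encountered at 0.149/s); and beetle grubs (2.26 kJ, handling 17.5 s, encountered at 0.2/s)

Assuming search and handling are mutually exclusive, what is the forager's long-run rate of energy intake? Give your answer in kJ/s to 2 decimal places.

R = (0.061×14.3 + 0.149×6.45 + 0.2×2.26) / (1 + 0.061×8.41 + 0.149×12.4 + 0.2×17.5) = 2.285/6.861 = 0.3331 kJ/s.

0.33 kJ/s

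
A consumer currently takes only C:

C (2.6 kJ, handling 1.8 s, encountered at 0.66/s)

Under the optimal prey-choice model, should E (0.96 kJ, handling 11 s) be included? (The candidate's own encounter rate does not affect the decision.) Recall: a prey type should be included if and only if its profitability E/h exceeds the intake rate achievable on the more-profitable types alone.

On C alone, R = ΣλE/(1+Σλh) = 1.716/2.188 = 0.7843 kJ/s.
E: E/h = 0.96/11 = 0.08727 kJ/s.
0.08727 < 0.7843, so adding E would lower the average — exclude it.

No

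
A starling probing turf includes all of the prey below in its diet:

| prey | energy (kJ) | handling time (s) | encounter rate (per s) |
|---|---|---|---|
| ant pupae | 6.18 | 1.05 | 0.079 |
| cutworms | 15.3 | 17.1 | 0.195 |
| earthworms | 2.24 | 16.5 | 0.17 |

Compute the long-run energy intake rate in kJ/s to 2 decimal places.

Energy encountered per unit search time: 0.079×6.18 + 0.195×15.3 + 0.17×2.24 = 3.853 kJ/s.
Handling time per unit search time: 0.079×1.05 + 0.195×17.1 + 0.17×16.5 = 6.222.
Rate = 3.853/(1 + 6.222) = 0.5334 kJ/s.

0.53 kJ/s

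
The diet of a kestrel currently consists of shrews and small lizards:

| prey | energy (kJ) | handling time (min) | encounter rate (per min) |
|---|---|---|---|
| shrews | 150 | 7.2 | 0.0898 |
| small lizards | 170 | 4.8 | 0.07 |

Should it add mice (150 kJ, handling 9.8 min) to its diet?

Current rate: (0.0898×150 + 0.07×170)/(1 + 0.0898×7.2 + 0.07×4.8) = 12.8 kJ/min.
mice: E/h = 150/9.8 = 15.31 kJ/min.
Since 15.31 > R, including mice increases the long-run rate.

Yes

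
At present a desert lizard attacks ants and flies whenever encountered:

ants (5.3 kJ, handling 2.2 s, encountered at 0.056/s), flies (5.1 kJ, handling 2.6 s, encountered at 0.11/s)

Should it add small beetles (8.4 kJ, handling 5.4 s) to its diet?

Intake rate on the current diet: R = (0.056×5.3 + 0.11×5.1) / (1 + 0.056×2.2 + 0.11×2.6) = 0.8578/1.409 = 0.6087 kJ/s.
small beetles: E/h = 8.4/5.4 = 1.556 kJ/s.
1.556 > 0.6087, so adding small beetles raises the average — include it.

Yes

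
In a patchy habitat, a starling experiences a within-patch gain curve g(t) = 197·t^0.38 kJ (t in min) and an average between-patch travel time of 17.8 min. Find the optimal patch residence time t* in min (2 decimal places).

10.91 min

By the marginal value theorem, leave when the instantaneous gain rate g'(t) equals the habitat-wide average g(t)/(T + t).
g'(t) = 0.38·197·t^-0.62. Setting 0.38·197·t^-0.62 = 197·t^0.38/(17.8+t) gives 0.38(17.8+t) = t, so 0.62·t = 0.38×17.8.
t* = 0.38×17.8/0.62 = 10.91 min.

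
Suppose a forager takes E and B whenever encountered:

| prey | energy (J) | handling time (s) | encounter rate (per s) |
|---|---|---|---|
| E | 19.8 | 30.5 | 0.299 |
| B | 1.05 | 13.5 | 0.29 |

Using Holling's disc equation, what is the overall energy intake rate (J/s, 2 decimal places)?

Energy encountered per unit search time: 0.299×19.8 + 0.29×1.05 = 6.225 J/s.
Handling time per unit search time: 0.299×30.5 + 0.29×13.5 = 13.03.
Rate = 6.225/(1 + 13.03) = 0.4435 J/s.

0.44 J/s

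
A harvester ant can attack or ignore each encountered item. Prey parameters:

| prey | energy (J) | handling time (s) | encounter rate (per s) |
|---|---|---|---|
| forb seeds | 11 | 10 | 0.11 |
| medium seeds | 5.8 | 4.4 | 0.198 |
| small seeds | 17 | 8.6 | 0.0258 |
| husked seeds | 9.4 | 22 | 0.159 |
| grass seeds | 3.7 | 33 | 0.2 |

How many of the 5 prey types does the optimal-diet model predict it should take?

3

E/h in descending order: small seeds 1.98, medium seeds 1.32, forb seeds 1.1, husked seeds 0.427, grass seeds 0.112 J/s. The optimal diet is the largest prefix of this list for which every included type satisfies E_i/h_i > R on the types above it.
Rate on top 1: 0.359. medium seeds: 1.32 > 0.359 → include.
Rate on top 2: 0.7582. forb seeds: 1.1 > 0.7582 → include.
Rate on top 3: 0.876. husked seeds: 0.427 < 0.876 → exclude; stop.
Optimal diet: small seeds, medium seeds, forb seeds — 3 of 5 types.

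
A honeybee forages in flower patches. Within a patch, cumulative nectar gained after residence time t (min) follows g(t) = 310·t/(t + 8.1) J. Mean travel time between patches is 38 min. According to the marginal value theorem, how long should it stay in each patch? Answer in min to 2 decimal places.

17.54 min

Optimal t* satisfies g'(t*) = g(t*)/(T + t*).
g'(t) = 310·8.1/(t + 8.1)². Setting 310·8.1/(t+8.1)² = 310t/[(t+8.1)(38+t)] gives 8.1(38+t) = t(t+8.1), so t² = 8.1×38 = 307.8.
t* = √307.8 = 17.54 min.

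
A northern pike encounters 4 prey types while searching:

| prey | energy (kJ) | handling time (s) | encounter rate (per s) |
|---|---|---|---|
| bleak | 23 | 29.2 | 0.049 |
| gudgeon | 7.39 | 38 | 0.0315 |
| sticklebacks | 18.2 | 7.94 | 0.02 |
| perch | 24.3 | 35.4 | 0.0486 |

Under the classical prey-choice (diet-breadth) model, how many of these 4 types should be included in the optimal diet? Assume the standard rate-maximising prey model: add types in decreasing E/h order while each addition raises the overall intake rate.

Rank by E/h (kJ/s): sticklebacks 2.29, bleak 0.788, perch 0.686, gudgeon 0.194. Include each in turn until the next type's E/h falls below the running intake rate.
Rate on top 1: 0.3141. bleak: 0.788 > 0.3141 → include.
Rate on top 2: 0.5758. perch: 0.686 > 0.5758 → include.
Rate on top 3: 0.6199. gudgeon: 0.194 < 0.6199 → exclude; stop.
Optimal diet: sticklebacks, bleak, perch — 3 of 4 types.

3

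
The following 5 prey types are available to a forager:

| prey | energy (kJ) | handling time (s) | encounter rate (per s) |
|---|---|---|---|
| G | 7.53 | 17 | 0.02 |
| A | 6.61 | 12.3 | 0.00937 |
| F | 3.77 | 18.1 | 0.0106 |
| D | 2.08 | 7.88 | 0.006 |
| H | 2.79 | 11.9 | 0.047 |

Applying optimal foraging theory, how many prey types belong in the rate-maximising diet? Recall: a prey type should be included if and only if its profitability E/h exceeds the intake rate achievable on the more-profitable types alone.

Rank by E/h (kJ/s): A 0.537, G 0.443, D 0.264, H 0.234, F 0.208. Include each in turn until the next type's E/h falls below the running intake rate.
Rate on top 1: 0.05554. G: 0.443 > 0.05554 → include.
Rate on top 2: 0.146. D: 0.264 > 0.146 → include.
Rate on top 3: 0.1498. H: 0.234 > 0.1498 → include.
Rate on top 4: 0.1727. F: 0.208 > 0.1727 → include.
Optimal diet: A, G, D, H, F — 5 of 5 types.

5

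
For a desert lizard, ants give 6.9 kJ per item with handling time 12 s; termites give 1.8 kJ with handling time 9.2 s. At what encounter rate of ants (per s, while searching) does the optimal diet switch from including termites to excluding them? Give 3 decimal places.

0.043 per s

At the threshold, the rate on ants alone equals the profitability of termites: λ·6.9/(1 + λ·12) = 1.8/9.2 = 0.1957.
Rearranging, λ(6.9 − 0.1957×12) = 0.1957, so λ = 0.1957/4.552 = 0.04298 per s.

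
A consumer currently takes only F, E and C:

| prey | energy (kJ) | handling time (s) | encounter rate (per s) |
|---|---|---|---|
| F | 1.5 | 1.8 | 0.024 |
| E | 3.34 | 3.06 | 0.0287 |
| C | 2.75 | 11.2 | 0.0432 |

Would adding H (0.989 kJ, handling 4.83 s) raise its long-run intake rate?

Intake rate on the current diet: R = (0.024×1.5 + 0.0287×3.34 + 0.0432×2.75) / (1 + 0.024×1.8 + 0.0287×3.06 + 0.0432×11.2) = 0.2507/1.615 = 0.1552 kJ/s.
Profitability of H: 0.989/4.83 = 0.2048 kJ/s.
Since 0.2048 > R, including H increases the long-run rate.

Yes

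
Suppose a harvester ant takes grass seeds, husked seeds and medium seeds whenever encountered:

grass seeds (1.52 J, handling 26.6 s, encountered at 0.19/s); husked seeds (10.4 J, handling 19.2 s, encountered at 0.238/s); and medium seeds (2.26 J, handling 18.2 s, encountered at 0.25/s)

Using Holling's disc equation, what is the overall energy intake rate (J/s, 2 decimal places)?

R = Σλ_iE_i / (1 + Σλ_ih_i)
Numerator: 0.19×1.52 + 0.238×10.4 + 0.25×2.26 = 3.329
Denominator: 1 + 0.19×26.6 + 0.238×19.2 + 0.25×18.2 = 15.17
R = 3.329/15.17 = 0.2194 J/s

0.22 J/s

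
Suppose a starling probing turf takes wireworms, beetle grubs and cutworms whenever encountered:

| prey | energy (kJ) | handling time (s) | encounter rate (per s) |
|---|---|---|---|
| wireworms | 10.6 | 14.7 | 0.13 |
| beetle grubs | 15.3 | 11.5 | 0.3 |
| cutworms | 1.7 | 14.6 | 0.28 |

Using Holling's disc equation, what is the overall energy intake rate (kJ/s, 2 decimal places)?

0.62 kJ/s

Energy encountered per unit search time: 0.13×10.6 + 0.3×15.3 + 0.28×1.7 = 6.444 kJ/s.
Handling time per unit search time: 0.13×14.7 + 0.3×11.5 + 0.28×14.6 = 9.449.
Rate = 6.444/(1 + 9.449) = 0.6167 kJ/s.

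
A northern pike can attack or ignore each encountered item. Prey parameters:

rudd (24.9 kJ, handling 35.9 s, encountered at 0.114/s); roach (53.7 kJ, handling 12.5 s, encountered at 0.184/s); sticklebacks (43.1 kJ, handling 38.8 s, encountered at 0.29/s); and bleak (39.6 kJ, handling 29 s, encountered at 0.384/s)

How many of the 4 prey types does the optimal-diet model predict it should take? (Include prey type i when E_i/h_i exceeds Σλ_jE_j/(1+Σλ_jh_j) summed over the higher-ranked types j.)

E/h in descending order: roach 4.3, bleak 1.37, sticklebacks 1.11, rudd 0.694 kJ/s. The optimal diet is the largest prefix of this list for which every included type satisfies E_i/h_i > R on the types above it.
Rate on top 1: 2.994. bleak: 1.37 < 2.994 → exclude; stop.
Optimal diet: roach — 1 of 4 types.

1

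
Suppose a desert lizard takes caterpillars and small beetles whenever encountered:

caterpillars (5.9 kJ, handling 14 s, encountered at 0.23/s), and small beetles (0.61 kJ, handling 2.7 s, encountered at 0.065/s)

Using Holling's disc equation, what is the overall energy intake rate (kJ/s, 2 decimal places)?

R = (0.23×5.9 + 0.065×0.61) / (1 + 0.23×14 + 0.065×2.7) = 1.397/4.396 = 0.3177 kJ/s.

0.32 kJ/s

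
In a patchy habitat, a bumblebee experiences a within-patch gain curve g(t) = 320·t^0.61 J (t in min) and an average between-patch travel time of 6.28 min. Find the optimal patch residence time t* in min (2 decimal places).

9.82 min

By the marginal value theorem, leave when the instantaneous gain rate g'(t) equals the habitat-wide average g(t)/(T + t).
g'(t) = 0.61·320·t^-0.39. Setting 0.61·320·t^-0.39 = 320·t^0.61/(6.28+t) gives 0.61(6.28+t) = t, so 0.39·t = 0.61×6.28.
t* = 0.61×6.28/0.39 = 9.823 min.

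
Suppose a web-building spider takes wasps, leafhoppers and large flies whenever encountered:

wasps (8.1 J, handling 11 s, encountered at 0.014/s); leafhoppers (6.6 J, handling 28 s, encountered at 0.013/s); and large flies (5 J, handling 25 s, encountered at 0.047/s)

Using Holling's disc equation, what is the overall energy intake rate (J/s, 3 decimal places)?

Energy encountered per unit search time: 0.014×8.1 + 0.013×6.6 + 0.047×5 = 0.4342 J/s.
Handling time per unit search time: 0.014×11 + 0.013×28 + 0.047×25 = 1.693.
Rate = 0.4342/(1 + 1.693) = 0.1612 J/s.

0.161 J/s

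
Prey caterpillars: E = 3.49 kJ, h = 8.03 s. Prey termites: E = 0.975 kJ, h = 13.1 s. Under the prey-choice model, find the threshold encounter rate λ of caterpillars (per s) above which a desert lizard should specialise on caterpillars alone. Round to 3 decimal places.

0.026 per s

The zero-one rule: include termites iff E₂/h₂ > λE₁/(1+λh₁). Equality gives the switch point.
λE₁h₂ = E₂ + λE₂h₁ ⇒ λ = E₂/(E₁h₂ − E₂h₁) = 0.975/(45.72 − 7.829) = 0.02573 per s.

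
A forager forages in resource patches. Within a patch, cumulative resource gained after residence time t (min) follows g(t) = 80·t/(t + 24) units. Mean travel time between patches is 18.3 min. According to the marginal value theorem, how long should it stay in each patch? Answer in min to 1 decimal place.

21.0 min

Optimal t* satisfies g'(t*) = g(t*)/(T + t*).
g'(t) = 80·24/(t + 24)². Setting 80·24/(t+24)² = 80t/[(t+24)(18.3+t)] gives 24(18.3+t) = t(t+24), so t² = 24×18.3 = 439.2.
t* = √439.2 = 20.96 min.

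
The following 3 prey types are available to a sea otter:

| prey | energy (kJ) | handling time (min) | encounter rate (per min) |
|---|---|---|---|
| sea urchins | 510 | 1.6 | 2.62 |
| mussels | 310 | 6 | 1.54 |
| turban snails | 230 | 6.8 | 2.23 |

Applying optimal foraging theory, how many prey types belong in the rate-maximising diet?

Profitabilities (E/h, kJ/min): sea urchins 319, mussels 51.7, turban snails 33.8. Add prey in this order while the next type's profitability exceeds the intake rate on those already taken.
Rate on top 1: 257.4. mussels: 51.7 < 257.4 → exclude; stop.
Optimal diet: sea urchins — 1 of 3 types.

1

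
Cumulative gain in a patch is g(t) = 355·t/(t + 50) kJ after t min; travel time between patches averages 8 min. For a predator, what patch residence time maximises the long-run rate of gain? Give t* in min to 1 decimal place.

By the marginal value theorem, leave when the instantaneous gain rate g'(t) equals the habitat-wide average g(t)/(T + t).
g'(t) = 355·50/(t + 50)². Setting 355·50/(t+50)² = 355t/[(t+50)(8+t)] gives 50(8+t) = t(t+50), so t² = 50×8 = 400.
t* = √400 = 20 min.

20.0 min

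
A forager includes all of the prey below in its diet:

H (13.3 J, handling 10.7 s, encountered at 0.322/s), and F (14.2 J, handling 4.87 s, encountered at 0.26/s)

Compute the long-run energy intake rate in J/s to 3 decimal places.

1.396 J/s

R = (0.322×13.3 + 0.26×14.2) / (1 + 0.322×10.7 + 0.26×4.87) = 7.975/5.712 = 1.396 J/s.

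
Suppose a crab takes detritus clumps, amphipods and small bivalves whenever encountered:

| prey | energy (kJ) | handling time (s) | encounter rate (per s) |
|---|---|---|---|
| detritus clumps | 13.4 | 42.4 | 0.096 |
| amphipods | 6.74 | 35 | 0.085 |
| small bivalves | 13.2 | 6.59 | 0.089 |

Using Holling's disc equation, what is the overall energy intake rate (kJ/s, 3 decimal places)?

R = (0.096×13.4 + 0.085×6.74 + 0.089×13.2) / (1 + 0.096×42.4 + 0.085×35 + 0.089×6.59) = 3.034/8.632 = 0.3515 kJ/s.

0.351 kJ/s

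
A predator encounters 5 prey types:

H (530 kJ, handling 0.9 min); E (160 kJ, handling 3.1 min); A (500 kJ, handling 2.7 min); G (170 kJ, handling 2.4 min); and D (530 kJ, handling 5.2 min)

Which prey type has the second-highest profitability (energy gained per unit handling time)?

In descending order of E/h:
H: 530/0.9 = 589 kJ/min
A: 500/2.7 = 185 kJ/min
D: 530/5.2 = 102 kJ/min
G: 170/2.4 = 70.8 kJ/min
E: 160/3.1 = 51.6 kJ/min

A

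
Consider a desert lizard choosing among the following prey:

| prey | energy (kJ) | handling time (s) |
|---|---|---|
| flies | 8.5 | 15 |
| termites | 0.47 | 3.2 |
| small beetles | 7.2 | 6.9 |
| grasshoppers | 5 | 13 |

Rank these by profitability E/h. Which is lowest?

termites

Profitability E/h (kJ/s): flies = 8.5/15 = 0.567, termites = 0.47/3.2 = 0.147, small beetles = 7.2/6.9 = 1.04, grasshoppers = 5/13 = 0.385.
Ranked: small beetles > flies > grasshoppers > termites.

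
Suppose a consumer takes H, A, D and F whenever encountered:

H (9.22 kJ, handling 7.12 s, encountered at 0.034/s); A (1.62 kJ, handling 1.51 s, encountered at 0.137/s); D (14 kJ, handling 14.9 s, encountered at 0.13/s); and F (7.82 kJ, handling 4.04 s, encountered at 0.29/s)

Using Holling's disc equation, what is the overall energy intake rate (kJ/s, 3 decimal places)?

R = (0.034×9.22 + 0.137×1.62 + 0.13×14 + 0.29×7.82) / (1 + 0.034×7.12 + 0.137×1.51 + 0.13×14.9 + 0.29×4.04) = 4.623/4.558 = 1.014 kJ/s.

1.014 kJ/s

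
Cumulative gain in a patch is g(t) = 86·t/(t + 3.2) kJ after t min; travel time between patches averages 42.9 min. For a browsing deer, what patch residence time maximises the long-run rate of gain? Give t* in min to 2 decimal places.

11.72 min

Optimal t* satisfies g'(t*) = g(t*)/(T + t*).
g'(t) = 86·3.2/(t + 3.2)². Setting 86·3.2/(t+3.2)² = 86t/[(t+3.2)(42.9+t)] gives 3.2(42.9+t) = t(t+3.2), so t² = 3.2×42.9 = 137.3.
t* = √137.3 = 11.72 min.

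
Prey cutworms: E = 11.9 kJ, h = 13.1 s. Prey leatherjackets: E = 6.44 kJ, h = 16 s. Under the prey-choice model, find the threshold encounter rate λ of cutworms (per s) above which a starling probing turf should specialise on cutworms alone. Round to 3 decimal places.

The zero-one rule: include leatherjackets iff E₂/h₂ > λE₁/(1+λh₁). Equality gives the switch point.
λE₁h₂ = E₂ + λE₂h₁ ⇒ λ = E₂/(E₁h₂ − E₂h₁) = 6.44/(190.4 − 84.36) = 0.06073 per s.

0.061 per s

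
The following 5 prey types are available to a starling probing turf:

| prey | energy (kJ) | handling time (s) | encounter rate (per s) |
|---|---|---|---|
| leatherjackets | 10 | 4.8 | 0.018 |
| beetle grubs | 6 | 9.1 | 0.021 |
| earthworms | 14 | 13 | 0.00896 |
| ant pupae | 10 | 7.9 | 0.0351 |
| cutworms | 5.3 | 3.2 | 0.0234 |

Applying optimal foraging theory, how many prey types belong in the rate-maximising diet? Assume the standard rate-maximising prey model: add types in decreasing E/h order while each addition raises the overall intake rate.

E/h in descending order: leatherjackets 2.08, cutworms 1.66, ant pupae 1.27, earthworms 1.08, beetle grubs 0.659 kJ/s. The optimal diet is the largest prefix of this list for which every included type satisfies E_i/h_i > R on the types above it.
Rate on top 1: 0.1657. cutworms: 1.66 > 0.1657 → include.
Rate on top 2: 0.2618. ant pupae: 1.27 > 0.2618 → include.
Rate on top 3: 0.4553. earthworms: 1.08 > 0.4553 → include.
Rate on top 4: 0.5019. beetle grubs: 0.659 > 0.5019 → include.
Optimal diet: leatherjackets, cutworms, ant pupae, earthworms, beetle grubs — 5 of 5 types.

5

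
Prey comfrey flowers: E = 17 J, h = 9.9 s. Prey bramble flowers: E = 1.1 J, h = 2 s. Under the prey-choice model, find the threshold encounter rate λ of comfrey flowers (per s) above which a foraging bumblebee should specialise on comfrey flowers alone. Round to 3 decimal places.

0.048 per s

Drop bramble flowers once their profitability E₂/h₂ falls below the rate achievable on comfrey flowers alone: E₂/h₂ = λE₁/(1 + λh₁).
Solve for λ: λE₁h₂ = E₂(1 + λh₁) → λ(E₁h₂ − E₂h₁) = E₂ → λ = E₂/(E₁h₂ − E₂h₁).
λ = 1.1/(17×2 − 1.1×9.9) = 1.1/23.11 = 0.0476 per s.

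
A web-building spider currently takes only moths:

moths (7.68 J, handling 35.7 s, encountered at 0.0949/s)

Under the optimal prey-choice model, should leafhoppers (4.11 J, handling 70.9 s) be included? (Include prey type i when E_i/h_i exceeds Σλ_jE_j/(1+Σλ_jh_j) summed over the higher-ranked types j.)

On moths alone, R = ΣλE/(1+Σλh) = 0.7288/4.388 = 0.1661 J/s.
Profitability of leafhoppers: 4.11/70.9 = 0.05797 J/s.
Since 0.05797 < R, time spent handling leafhoppers is better spent searching.

No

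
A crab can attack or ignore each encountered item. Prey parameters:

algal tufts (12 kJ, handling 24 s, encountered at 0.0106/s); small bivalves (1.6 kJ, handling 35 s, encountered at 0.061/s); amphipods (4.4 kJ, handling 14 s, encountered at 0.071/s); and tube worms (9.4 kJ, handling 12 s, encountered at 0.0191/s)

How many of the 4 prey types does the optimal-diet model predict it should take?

3

E/h in descending order: tube worms 0.783, algal tufts 0.5, amphipods 0.314, small bivalves 0.0457 kJ/s. The optimal diet is the largest prefix of this list for which every included type satisfies E_i/h_i > R on the types above it.
Rate on top 1: 0.1461. algal tufts: 0.5 > 0.1461 → include.
Rate on top 2: 0.2068. amphipods: 0.314 > 0.2068 → include.
Rate on top 3: 0.2499. small bivalves: 0.0457 < 0.2499 → exclude; stop.
Optimal diet: tube worms, algal tufts, amphipods — 3 of 4 types.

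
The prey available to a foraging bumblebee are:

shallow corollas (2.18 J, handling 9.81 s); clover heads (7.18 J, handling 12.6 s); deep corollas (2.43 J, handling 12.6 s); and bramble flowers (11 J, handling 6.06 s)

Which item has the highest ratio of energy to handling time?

bramble flowers

Profitability E/h (J/s): shallow corollas = 2.18/9.81 = 0.222, clover heads = 7.18/12.6 = 0.57, deep corollas = 2.43/12.6 = 0.193, bramble flowers = 11/6.06 = 1.82.
Ranked: bramble flowers > clover heads > shallow corollas > deep corollas.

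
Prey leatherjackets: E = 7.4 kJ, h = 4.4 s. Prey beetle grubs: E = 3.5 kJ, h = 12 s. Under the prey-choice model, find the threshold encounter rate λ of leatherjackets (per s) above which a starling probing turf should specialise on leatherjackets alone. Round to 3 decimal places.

Drop beetle grubs once their profitability E₂/h₂ falls below the rate achievable on leatherjackets alone: E₂/h₂ = λE₁/(1 + λh₁).
Solve for λ: λE₁h₂ = E₂(1 + λh₁) → λ(E₁h₂ − E₂h₁) = E₂ → λ = E₂/(E₁h₂ − E₂h₁).
λ = 3.5/(7.4×12 − 3.5×4.4) = 3.5/73.4 = 0.04768 per s.

0.048 per s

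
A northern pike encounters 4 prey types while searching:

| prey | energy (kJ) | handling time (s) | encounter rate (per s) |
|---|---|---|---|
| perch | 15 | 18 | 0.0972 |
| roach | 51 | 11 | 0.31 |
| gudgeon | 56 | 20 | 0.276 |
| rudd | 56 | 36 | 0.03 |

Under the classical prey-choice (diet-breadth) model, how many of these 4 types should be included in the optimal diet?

1

E/h in descending order: roach 4.64, gudgeon 2.8, rudd 1.56, perch 0.833 kJ/s. The optimal diet is the largest prefix of this list for which every included type satisfies E_i/h_i > R on the types above it.
Rate on top 1: 3.585. gudgeon: 2.8 < 3.585 → exclude; stop.
Optimal diet: roach — 1 of 4 types.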